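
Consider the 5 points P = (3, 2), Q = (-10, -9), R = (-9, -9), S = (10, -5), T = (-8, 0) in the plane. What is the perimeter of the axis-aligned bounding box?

62

Width = max x − min x = 10 − (-10) = 20.
Height = max y − min y = 2 − (-9) = 11.
Perimeter = 2(20 + 11) = 62.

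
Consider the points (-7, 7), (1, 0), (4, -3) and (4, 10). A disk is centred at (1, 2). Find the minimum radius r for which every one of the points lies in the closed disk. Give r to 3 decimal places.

9.434

The required radius is the distance from (1, 2) to the farthest point.
Squared distances: 89, 4, 34, 73.
Maximum is 89, attained at (-7, 7).
r = √89 ≈ 9.434.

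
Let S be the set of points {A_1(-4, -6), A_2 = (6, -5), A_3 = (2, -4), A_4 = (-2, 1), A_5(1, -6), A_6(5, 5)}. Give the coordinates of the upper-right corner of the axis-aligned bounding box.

x-range [-4, 6], y-range [-6, 5].
The upper-right corner is (6, 5).

(6, 5)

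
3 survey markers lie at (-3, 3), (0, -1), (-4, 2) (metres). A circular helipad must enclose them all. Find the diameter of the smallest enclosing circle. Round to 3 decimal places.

Call the three points A, B, C in the order given.
Side lengths²: AB² = 25, AC² = 2, BC² = 25.
Since BC² = 25 < 25 + 2 = 27, the triangle is acute, so the smallest enclosing circle is the circumcircle.
Circumcentre = (-25/14, 11/14), r² = 625/98.
Diameter = 2r = 2√(625/98) ≈ 5.051.

5.051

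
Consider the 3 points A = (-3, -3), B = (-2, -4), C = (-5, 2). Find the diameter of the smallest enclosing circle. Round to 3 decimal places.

Side lengths²: AB² = 2, AC² = 29, BC² = 45.
Since BC² = 45 ≥ 29 + 2 = 31, the angle opposite BC is not acute, so the smallest enclosing circle has BC as diameter.
Centre = midpoint of BC = (-3.5, -1), r² = 45/4 = 11.25.
Diameter = 2r = 2√(11.25) ≈ 6.708.

6.708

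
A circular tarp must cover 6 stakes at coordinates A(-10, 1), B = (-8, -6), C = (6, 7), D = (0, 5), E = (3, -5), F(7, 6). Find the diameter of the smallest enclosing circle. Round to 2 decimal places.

The minimum enclosing circle of a finite set is fixed by two of the points (as a diameter) or three (as a circumcircle).
The farthest pair is B–F with squared distance 369. The circle on this segment as diameter has centre (-0.5, 0) and r² = 369/4 = 92.25.
Check A: distance² to centre = 91.25 ≤ 92.25, so it lies inside.
All remaining points lie in this disk, and no smaller disk contains both endpoints, so this is the minimum enclosing circle.
Diameter = 2r = 2√(92.25) ≈ 19.21.

19.21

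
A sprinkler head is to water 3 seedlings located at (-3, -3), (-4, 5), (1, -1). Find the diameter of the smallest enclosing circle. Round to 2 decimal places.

8.28

Call the three points A, B, C in the order given.
Side lengths²: AB² = 65, AC² = 20, BC² = 61.
Since AB² = 65 < 61 + 20 = 81, the triangle is acute, so the smallest enclosing circle is the circumcircle.
Circumcentre = (-87/34, 19/17), r² = 19825/1156.
Diameter = 2r = 2√(19825/1156) ≈ 8.28.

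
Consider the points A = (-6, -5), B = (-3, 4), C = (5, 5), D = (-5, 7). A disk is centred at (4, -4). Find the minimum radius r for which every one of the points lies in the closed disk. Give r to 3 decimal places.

14.213

The required radius is the distance from (4, -4) to the farthest point.
Squared distances: 101, 113, 82, 202.
Maximum is 202, attained at D.
r = √202 ≈ 14.213.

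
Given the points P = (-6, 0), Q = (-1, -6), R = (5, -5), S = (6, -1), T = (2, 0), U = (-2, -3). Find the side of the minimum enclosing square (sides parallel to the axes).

12

The bounding box has width 12 and height 6.
An axis-aligned square enclosing the set must have side ≥ max(width, height).
So the minimum side is max(12, 6) = 12.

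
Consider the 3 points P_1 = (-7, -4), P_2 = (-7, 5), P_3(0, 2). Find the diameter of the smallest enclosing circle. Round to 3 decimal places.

Side lengths²: P_1P_2² = 81, P_1P_3² = 85, P_2P_3² = 58.
Since P_1P_3² = 85 < 81 + 58 = 139, the triangle is acute, so the smallest enclosing circle is the circumcircle.
Circumcentre = (-67/14, 0.5), r² = 2465/98.
Diameter = 2r = 2√(2465/98) ≈ 10.031.

10.031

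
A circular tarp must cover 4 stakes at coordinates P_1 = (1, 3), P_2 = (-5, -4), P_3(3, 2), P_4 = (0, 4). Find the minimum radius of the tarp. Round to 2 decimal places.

The minimum enclosing circle is determined by three boundary points: P_2, P_3, P_4.
Their circumcentre is (-37/34, -15/17) with r² = 28925/1156.
The farthest remaining point P_1 is at distance² 22465/1156 ≤ 28925/1156.
r = √(28925/1156) ≈ 5.00.

5.00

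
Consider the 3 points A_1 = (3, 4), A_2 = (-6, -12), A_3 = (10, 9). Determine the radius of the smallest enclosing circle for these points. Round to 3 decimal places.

Side lengths²: A_1A_2² = 337, A_1A_3² = 74, A_2A_3² = 697.
Since A_2A_3² = 697 ≥ 337 + 74 = 411, the angle opposite A_2A_3 is not acute, so the smallest enclosing circle has A_2A_3 as diameter.
Centre = midpoint of A_2A_3 = (2, -1.5), r² = 697/4 = 174.25.
r = √(174.25) ≈ 13.200.

13.200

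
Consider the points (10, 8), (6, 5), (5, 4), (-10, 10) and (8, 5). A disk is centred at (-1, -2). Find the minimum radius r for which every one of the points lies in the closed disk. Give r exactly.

The required radius is the distance from (-1, -2) to the farthest point.
Squared distances: 221, 98, 72, 225, 130.
Maximum is 225, attained at (-10, 10).
r = √225 = 15.

15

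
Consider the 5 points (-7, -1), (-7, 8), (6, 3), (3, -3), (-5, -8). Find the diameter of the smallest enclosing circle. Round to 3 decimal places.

17.645

A smallest enclosing disk is always determined by at most three of the input points on its boundary.
The minimum enclosing circle is determined by three boundary points: (-7, 8), (6, 3), (-5, -8).
Their circumcentre is (-22/9, 4/9) with r² = 6305/81.
The farthest remaining point (3, -3) is at distance² 3362/81 ≤ 6305/81.
Diameter = 2r = 2√(6305/81) ≈ 17.645.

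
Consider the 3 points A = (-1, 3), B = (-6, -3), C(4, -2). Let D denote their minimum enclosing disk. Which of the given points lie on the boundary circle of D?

Side lengths²: AB² = 61, AC² = 50, BC² = 101.
Since BC² = 101 < 61 + 50 = 111, the triangle is acute, so the smallest enclosing circle is the circumcircle.
Circumcentre = (-23/22, -45/22), r² = 6161/242.
The points at distance exactly r from the centre are A, B, C — 3 points.

A, B, C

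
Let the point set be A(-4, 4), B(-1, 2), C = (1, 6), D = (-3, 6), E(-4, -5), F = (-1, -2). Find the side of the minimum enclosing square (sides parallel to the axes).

11

The bounding box has width 5 and height 11.
An axis-aligned square enclosing the set must have side ≥ max(width, height).
So the minimum side is max(5, 11) = 11.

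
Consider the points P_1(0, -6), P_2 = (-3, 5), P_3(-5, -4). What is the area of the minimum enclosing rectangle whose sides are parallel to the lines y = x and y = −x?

77

In coordinates u = x + y, v = x − y the rectangle is axis-aligned; the map (x,y)→(u,v) scales areas by 2.
u-values: -6, 2, -9; range = 2 − (-9) = 11.
v-values: 6, -8, -1; range = 6 − (-8) = 14.
Area = (11 × 14) / 2 = 77.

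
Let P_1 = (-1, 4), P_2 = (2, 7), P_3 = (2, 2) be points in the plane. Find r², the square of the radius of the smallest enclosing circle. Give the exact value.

Side lengths²: P_1P_2² = 18, P_1P_3² = 13, P_2P_3² = 25.
Since P_2P_3² = 25 < 18 + 13 = 31, the triangle is acute, so the smallest enclosing circle is the circumcircle.
Circumcentre = (1.5, 4.5), r² = 6.5.

6.5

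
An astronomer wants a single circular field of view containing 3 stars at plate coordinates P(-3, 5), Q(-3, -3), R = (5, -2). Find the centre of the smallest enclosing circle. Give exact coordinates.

Side lengths²: PQ² = 64, PR² = 113, QR² = 65.
Since PR² = 113 < 65 + 64 = 129, the triangle is acute, so the smallest enclosing circle is the circumcircle.
Circumcentre = (0.5625, 1), r² = 28.69140625.
Centre = (0.5625, 1).

(0.5625, 1)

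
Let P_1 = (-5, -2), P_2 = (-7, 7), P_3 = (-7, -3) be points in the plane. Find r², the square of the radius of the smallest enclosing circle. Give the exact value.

25

Side lengths²: P_1P_2² = 85, P_1P_3² = 5, P_2P_3² = 100.
Since P_2P_3² = 100 ≥ 85 + 5 = 90, the angle opposite P_2P_3 is not acute, so the smallest enclosing circle has P_2P_3 as diameter.
Centre = midpoint of P_2P_3 = (-7, 2), r² = 100/4 = 25.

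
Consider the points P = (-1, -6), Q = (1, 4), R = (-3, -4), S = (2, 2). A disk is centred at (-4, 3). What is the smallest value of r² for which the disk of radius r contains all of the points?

90

The required radius is the distance from (-4, 3) to the farthest point.
Squared distances: 90, 26, 50, 37.
Maximum is 90, attained at P.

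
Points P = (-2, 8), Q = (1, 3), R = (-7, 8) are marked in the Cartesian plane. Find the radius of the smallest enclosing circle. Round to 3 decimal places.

4.717

Side lengths²: PQ² = 34, PR² = 25, QR² = 89.
Since QR² = 89 ≥ 34 + 25 = 59, the angle opposite QR is not acute, so the smallest enclosing circle has QR as diameter.
Centre = midpoint of QR = (-3, 5.5), r² = 89/4 = 22.25.
r = √(22.25) ≈ 4.717.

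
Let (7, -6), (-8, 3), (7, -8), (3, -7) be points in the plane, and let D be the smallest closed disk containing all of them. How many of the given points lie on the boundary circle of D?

The farthest pair is (-8, 3)–(7, -8) with squared distance 346. The circle on this segment as diameter has centre (-0.5, -2.5) and r² = 346/4 = 86.5.
Check (7, -6): distance² to centre = 68.5 ≤ 86.5, so it lies inside.
All remaining points lie in this disk, and no smaller disk contains both endpoints, so this is the minimum enclosing circle.
The points at distance exactly r from the centre are (-8, 3), (7, -8) — 2 points.

2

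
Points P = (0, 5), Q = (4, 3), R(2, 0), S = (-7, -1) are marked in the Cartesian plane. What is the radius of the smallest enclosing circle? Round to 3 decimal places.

5.852

The farthest pair is Q–S with squared distance 137. The circle on this segment as diameter has centre (-1.5, 1) and r² = 137/4 = 34.25.
Check P: distance² to centre = 18.25 ≤ 34.25, so it lies inside.
All remaining points lie in this disk, and no smaller disk contains both endpoints, so this is the minimum enclosing circle.
r = √(34.25) ≈ 5.852.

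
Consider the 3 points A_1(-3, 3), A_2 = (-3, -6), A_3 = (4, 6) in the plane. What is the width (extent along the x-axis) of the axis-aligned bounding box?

7

max x = 4, min x = -3, so width = 7.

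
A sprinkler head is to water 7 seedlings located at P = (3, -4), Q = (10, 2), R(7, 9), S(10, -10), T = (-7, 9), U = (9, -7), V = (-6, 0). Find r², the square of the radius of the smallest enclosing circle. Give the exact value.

162.5

A smallest enclosing disk is always determined by at most three of the input points on its boundary.
The farthest pair is S–T with squared distance 650. The circle on this segment as diameter has centre (1.5, -0.5) and r² = 650/4 = 162.5.
Check P: distance² to centre = 14.5 ≤ 162.5, so it lies inside.
All remaining points lie in this disk, and no smaller disk contains both endpoints, so this is the minimum enclosing circle.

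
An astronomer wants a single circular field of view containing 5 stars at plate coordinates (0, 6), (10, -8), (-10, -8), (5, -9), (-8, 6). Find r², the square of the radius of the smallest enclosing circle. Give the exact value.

By Welzl's lemma the MEC is supported by two points (diametrically opposite) or three points (on a circumcircle).
The minimum enclosing circle is determined by three boundary points: (10, -8), (-10, -8), (-8, 6).
Their circumcentre is (0, -16/7) with r² = 6500/49.
The farthest remaining point (5, -9) is at distance² 3434/49 ≤ 6500/49.

6500/49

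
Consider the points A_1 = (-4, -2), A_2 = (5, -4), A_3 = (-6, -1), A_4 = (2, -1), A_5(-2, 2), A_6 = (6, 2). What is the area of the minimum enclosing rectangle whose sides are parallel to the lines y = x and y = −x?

105

In coordinates u = x + y, v = x − y the rectangle is axis-aligned; the map (x,y)→(u,v) scales areas by 2.
u-values: -6, 1, -7, 1, 0, 8; range = 8 − (-7) = 15.
v-values: -2, 9, -5, 3, -4, 4; range = 9 − (-5) = 14.
Area = (15 × 14) / 2 = 105.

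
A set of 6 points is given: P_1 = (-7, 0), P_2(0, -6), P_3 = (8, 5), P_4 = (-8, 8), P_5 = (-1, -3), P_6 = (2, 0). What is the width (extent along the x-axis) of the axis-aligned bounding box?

max x = 8, min x = -8, so width = 16.

16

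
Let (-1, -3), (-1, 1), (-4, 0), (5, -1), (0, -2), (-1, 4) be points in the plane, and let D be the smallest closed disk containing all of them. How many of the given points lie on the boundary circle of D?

A smallest enclosing disk is always determined by at most three of the input points on its boundary.
The minimum enclosing circle is determined by three boundary points: (-4, 0), (5, -1), (-1, 4).
Their circumcentre is (41/78, -7/26) with r² = 62525/3042.
The farthest remaining point (-1, -3) is at distance² 29765/3042 ≤ 62525/3042.
The points at distance exactly r from the centre are (-4, 0), (5, -1), (-1, 4) — 3 points.

3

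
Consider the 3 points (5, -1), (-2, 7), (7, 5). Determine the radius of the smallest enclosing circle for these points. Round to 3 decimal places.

Call the three points A, B, C in the order given.
Side lengths²: AB² = 113, AC² = 40, BC² = 85.
Since AB² = 113 < 85 + 40 = 125, the triangle is acute, so the smallest enclosing circle is the circumcircle.
Circumcentre = (111/58, 195/58), r² = 48025/1682.
r = √(48025/1682) ≈ 5.343.

5.343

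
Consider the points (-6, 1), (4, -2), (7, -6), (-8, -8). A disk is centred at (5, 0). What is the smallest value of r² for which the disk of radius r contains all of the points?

The required radius is the distance from (5, 0) to the farthest point.
Squared distances: 122, 5, 40, 233.
Maximum is 233, attained at (-8, -8).

233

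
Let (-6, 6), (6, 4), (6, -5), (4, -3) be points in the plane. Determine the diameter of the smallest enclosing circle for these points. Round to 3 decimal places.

A smallest enclosing disk is always determined by at most three of the input points on its boundary.
The farthest pair is (-6, 6)–(6, -5) with squared distance 265. The circle on this segment as diameter has centre (0, 0.5) and r² = 265/4 = 66.25.
Check (6, 4): distance² to centre = 48.25 ≤ 66.25, so it lies inside.
All remaining points lie in this disk, and no smaller disk contains both endpoints, so this is the minimum enclosing circle.
Diameter = 2r = 2√(66.25) ≈ 16.279.

16.279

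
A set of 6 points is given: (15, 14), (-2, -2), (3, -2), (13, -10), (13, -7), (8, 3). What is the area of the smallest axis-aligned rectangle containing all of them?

x ranges over [-2, 15], width 17.
y ranges over [-10, 14], height 24.
Area = 17 × 24 = 408.

408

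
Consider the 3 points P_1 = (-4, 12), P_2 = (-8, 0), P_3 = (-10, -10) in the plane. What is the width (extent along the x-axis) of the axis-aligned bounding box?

max x = -4, min x = -10, so width = 6.

6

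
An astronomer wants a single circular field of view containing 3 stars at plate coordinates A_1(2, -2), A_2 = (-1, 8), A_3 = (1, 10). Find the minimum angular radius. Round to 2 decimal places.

6.02

Side lengths²: A_1A_2² = 109, A_1A_3² = 145, A_2A_3² = 8.
Since A_1A_3² = 145 ≥ 109 + 8 = 117, the angle opposite A_1A_3 is not acute, so the smallest enclosing circle has A_1A_3 as diameter.
Centre = midpoint of A_1A_3 = (1.5, 4), r² = 145/4 = 36.25.
r = √(36.25) ≈ 6.02.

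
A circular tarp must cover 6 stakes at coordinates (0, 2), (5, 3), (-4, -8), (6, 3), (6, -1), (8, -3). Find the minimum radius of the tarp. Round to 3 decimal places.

7.433

The farthest pair is (-4, -8)–(6, 3) with squared distance 221. The circle on this segment as diameter has centre (1, -2.5) and r² = 221/4 = 55.25.
Check (0, 2): distance² to centre = 21.25 ≤ 55.25, so it lies inside.
All remaining points lie in this disk, and no smaller disk contains both endpoints, so this is the minimum enclosing circle.
r = √(55.25) ≈ 7.433.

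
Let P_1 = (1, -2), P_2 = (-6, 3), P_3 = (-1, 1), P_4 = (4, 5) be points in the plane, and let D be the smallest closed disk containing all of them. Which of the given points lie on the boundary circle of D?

The minimum enclosing circle of a finite set is fixed by two of the points (as a diameter) or three (as a circumcircle).
The minimum enclosing circle is determined by three boundary points: P_1, P_2, P_4.
Their circumcentre is (-0.78125, 2.90625) with r² = 27.244140625.
The farthest remaining point P_3 is at distance² 3.681640625 ≤ 27.244140625.
The points at distance exactly r from the centre are P_1, P_2, P_4 — 3 points.

P_1, P_2, P_4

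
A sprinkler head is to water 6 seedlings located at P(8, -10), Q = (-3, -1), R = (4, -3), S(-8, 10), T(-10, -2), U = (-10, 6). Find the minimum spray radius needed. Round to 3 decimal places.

By Welzl's lemma the MEC is supported by two points (diametrically opposite) or three points (on a circumcircle).
The farthest pair is P–S with squared distance 656. The circle on this segment as diameter has centre (0, 0) and r² = 656/4 = 164.
Check Q: distance² to centre = 10 ≤ 164, so it lies inside.
All remaining points lie in this disk, and no smaller disk contains both endpoints, so this is the minimum enclosing circle.
r = √164 ≈ 12.806.

12.806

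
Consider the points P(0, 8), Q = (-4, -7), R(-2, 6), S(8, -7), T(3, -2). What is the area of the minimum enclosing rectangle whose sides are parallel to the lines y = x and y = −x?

In coordinates u = x + y, v = x − y the rectangle is axis-aligned; the map (x,y)→(u,v) scales areas by 2.
u-values: 8, -11, 4, 1, 1; range = 8 − (-11) = 19.
v-values: -8, 3, -8, 15, 5; range = 15 − (-8) = 23.
Area = (19 × 23) / 2 = 218.5.

218.5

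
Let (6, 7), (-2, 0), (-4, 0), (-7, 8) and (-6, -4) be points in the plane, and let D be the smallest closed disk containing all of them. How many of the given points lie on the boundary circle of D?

The minimum enclosing circle is determined by three boundary points: (6, 7), (-7, 8), (-6, -4).
Their circumcentre is (-55/62, 153/62) with r² = 130645/1922.
The farthest remaining point (-4, 0) is at distance² 30329/1922 ≤ 130645/1922.
The points at distance exactly r from the centre are (6, 7), (-7, 8), (-6, -4) — 3 points.

3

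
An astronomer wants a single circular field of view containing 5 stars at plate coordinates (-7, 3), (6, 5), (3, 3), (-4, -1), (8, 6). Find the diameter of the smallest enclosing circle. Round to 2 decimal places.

A smallest enclosing disk is always determined by at most three of the input points on its boundary.
The farthest pair is (-7, 3)–(8, 6) with squared distance 234. The circle on this segment as diameter has centre (0.5, 4.5) and r² = 234/4 = 58.5.
Check (6, 5): distance² to centre = 30.5 ≤ 58.5, so it lies inside.
All remaining points lie in this disk, and no smaller disk contains both endpoints, so this is the minimum enclosing circle.
Diameter = 2r = 2√(58.5) ≈ 15.30.

15.30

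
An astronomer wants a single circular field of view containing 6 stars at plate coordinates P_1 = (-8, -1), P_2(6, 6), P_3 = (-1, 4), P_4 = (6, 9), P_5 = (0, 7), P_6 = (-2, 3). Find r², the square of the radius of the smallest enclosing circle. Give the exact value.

A smallest enclosing disk is always determined by at most three of the input points on its boundary.
The farthest pair is P_1–P_4 with squared distance 296. The circle on this segment as diameter has centre (-1, 4) and r² = 296/4 = 74.
Check P_2: distance² to centre = 53 ≤ 74, so it lies inside.
All remaining points lie in this disk, and no smaller disk contains both endpoints, so this is the minimum enclosing circle.

74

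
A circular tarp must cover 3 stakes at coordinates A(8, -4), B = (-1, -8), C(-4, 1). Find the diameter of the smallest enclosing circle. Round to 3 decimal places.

Side lengths²: AB² = 97, AC² = 169, BC² = 90.
Since AC² = 169 < 97 + 90 = 187, the triangle is acute, so the smallest enclosing circle is the circumcircle.
Circumcentre = (109/62, -129/62), r² = 81965/1922.
Diameter = 2r = 2√(81965/1922) ≈ 13.061.

13.061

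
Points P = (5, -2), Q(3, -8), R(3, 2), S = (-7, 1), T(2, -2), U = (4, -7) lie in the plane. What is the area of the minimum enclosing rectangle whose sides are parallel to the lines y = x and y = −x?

In coordinates u = x + y, v = x − y the rectangle is axis-aligned; the map (x,y)→(u,v) scales areas by 2.
u-values: 3, -5, 5, -6, 0, -3; range = 5 − (-6) = 11.
v-values: 7, 11, 1, -8, 4, 11; range = 11 − (-8) = 19.
Area = (11 × 19) / 2 = 104.5.

104.5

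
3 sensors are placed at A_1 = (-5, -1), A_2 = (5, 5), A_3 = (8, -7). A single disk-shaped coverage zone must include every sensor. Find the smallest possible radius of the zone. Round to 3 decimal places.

Side lengths²: A_1A_2² = 136, A_1A_3² = 205, A_2A_3² = 153.
Since A_1A_3² = 205 < 153 + 136 = 289, the triangle is acute, so the smallest enclosing circle is the circumcircle.
Circumcentre = (111/46, -93/46), r² = 59245/1058.
r = √(59245/1058) ≈ 7.483.

7.483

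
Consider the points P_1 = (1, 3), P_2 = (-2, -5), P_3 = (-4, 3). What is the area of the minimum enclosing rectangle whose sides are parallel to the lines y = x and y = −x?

55

In coordinates u = x + y, v = x − y the rectangle is axis-aligned; the map (x,y)→(u,v) scales areas by 2.
u-values: 4, -7, -1; range = 4 − (-7) = 11.
v-values: -2, 3, -7; range = 3 − (-7) = 10.
Area = (11 × 10) / 2 = 55.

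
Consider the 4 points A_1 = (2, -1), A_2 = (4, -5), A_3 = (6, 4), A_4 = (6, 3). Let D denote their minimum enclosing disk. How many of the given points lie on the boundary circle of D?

2

The minimum enclosing circle of a finite set is fixed by two of the points (as a diameter) or three (as a circumcircle).
The farthest pair is A_2–A_3 with squared distance 85. The circle on this segment as diameter has centre (5, -0.5) and r² = 85/4 = 21.25.
Check A_1: distance² to centre = 9.25 ≤ 21.25, so it lies inside.
All remaining points lie in this disk, and no smaller disk contains both endpoints, so this is the minimum enclosing circle.
The points at distance exactly r from the centre are A_2, A_3 — 2 points.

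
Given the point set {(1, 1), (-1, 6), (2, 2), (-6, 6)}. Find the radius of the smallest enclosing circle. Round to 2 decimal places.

By Welzl's lemma the MEC is supported by two points (diametrically opposite) or three points (on a circumcircle).
The farthest pair is (2, 2)–(-6, 6) with squared distance 80. The circle on this segment as diameter has centre (-2, 4) and r² = 80/4 = 20.
Check (1, 1): distance² to centre = 18 ≤ 20, so it lies inside.
All remaining points lie in this disk, and no smaller disk contains both endpoints, so this is the minimum enclosing circle.
r = √20 ≈ 4.47.

4.47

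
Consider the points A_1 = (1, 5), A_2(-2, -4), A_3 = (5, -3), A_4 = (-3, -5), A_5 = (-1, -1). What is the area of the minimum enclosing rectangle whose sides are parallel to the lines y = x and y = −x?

In coordinates u = x + y, v = x − y the rectangle is axis-aligned; the map (x,y)→(u,v) scales areas by 2.
u-values: 6, -6, 2, -8, -2; range = 6 − (-8) = 14.
v-values: -4, 2, 8, 2, 0; range = 8 − (-4) = 12.
Area = (14 × 12) / 2 = 84.

84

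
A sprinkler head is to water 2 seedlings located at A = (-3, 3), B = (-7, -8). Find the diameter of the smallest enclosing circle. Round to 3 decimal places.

The smallest circle enclosing two points has them as diameter endpoints.
Centre = midpoint = (-5, -2.5); r² = |AB|²/4 = 137/4 = 34.25.
Diameter = 2r = 2√(34.25) ≈ 11.705.

11.705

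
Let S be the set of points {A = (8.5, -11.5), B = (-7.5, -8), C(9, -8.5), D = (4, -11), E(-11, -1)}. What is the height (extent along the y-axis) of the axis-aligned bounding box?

max y = -1, min y = -11.5, so height = 10.5.

10.5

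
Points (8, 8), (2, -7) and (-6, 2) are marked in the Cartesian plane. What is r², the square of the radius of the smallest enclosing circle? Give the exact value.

Call the three points A, B, C in the order given.
Side lengths²: AB² = 261, AC² = 232, BC² = 145.
Since AB² = 261 < 232 + 145 = 377, the triangle is acute, so the smallest enclosing circle is the circumcircle.
Circumcentre = (2.5, 1.5), r² = 72.5.

72.5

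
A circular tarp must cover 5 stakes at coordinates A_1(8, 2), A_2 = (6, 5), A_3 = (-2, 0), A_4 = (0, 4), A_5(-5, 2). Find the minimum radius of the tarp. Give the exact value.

The farthest pair is A_1–A_5 with squared distance 169. The circle on this segment as diameter has centre (1.5, 2) and r² = 169/4 = 42.25.
Check A_2: distance² to centre = 29.25 ≤ 42.25, so it lies inside.
All remaining points lie in this disk, and no smaller disk contains both endpoints, so this is the minimum enclosing circle.
r = √(42.25) = 6.5.

6.5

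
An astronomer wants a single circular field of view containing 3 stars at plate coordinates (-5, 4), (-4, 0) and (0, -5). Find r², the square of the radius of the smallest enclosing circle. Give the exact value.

Call the three points A, B, C in the order given.
Side lengths²: AB² = 17, AC² = 106, BC² = 41.
Since AC² = 106 ≥ 41 + 17 = 58, the angle opposite AC is not acute, so the smallest enclosing circle has AC as diameter.
Centre = midpoint of AC = (-2.5, -0.5), r² = 106/4 = 26.5.

26.5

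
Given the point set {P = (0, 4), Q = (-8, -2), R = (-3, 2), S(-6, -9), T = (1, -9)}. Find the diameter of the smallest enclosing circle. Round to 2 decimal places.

14.36

A smallest enclosing disk is always determined by at most three of the input points on its boundary.
The minimum enclosing circle is determined by three boundary points: P, S, T.
Their circumcentre is (-2.5, -71/26) with r² = 17425/338.
The farthest remaining point Q is at distance² 10405/338 ≤ 17425/338.
Diameter = 2r = 2√(17425/338) ≈ 14.36.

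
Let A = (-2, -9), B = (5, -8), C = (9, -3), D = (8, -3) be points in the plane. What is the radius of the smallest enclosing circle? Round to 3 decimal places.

6.265

The farthest pair is A–C with squared distance 157. The circle on this segment as diameter has centre (3.5, -6) and r² = 157/4 = 39.25.
Check B: distance² to centre = 6.25 ≤ 39.25, so it lies inside.
All remaining points lie in this disk, and no smaller disk contains both endpoints, so this is the minimum enclosing circle.
r = √(39.25) ≈ 6.265.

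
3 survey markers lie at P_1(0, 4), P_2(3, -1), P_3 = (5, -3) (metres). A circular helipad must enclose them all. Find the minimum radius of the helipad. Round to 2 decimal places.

Side lengths²: P_1P_2² = 34, P_1P_3² = 74, P_2P_3² = 8.
Since P_1P_3² = 74 ≥ 34 + 8 = 42, the angle opposite P_1P_3 is not acute, so the smallest enclosing circle has P_1P_3 as diameter.
Centre = midpoint of P_1P_3 = (2.5, 0.5), r² = 74/4 = 18.5.
r = √(18.5) ≈ 4.30.

4.30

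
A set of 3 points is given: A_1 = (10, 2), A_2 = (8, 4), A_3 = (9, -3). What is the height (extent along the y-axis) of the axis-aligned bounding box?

7

max y = 4, min y = -3, so height = 7.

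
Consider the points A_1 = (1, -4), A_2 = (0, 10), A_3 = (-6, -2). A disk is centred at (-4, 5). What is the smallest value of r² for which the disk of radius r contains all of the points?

The required radius is the distance from (-4, 5) to the farthest point.
Squared distances: 106, 41, 53.
Maximum is 106, attained at A_1.

106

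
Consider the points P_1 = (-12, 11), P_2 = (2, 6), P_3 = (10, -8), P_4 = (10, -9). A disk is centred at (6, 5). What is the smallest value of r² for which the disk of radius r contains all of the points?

360

The required radius is the distance from (6, 5) to the farthest point.
Squared distances: 360, 17, 185, 212.
Maximum is 360, attained at P_1.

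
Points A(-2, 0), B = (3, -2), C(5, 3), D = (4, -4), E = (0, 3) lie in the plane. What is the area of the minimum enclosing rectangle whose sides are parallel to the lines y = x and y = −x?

55

In coordinates u = x + y, v = x − y the rectangle is axis-aligned; the map (x,y)→(u,v) scales areas by 2.
u-values: -2, 1, 8, 0, 3; range = 8 − (-2) = 10.
v-values: -2, 5, 2, 8, -3; range = 8 − (-3) = 11.
Area = (10 × 11) / 2 = 55.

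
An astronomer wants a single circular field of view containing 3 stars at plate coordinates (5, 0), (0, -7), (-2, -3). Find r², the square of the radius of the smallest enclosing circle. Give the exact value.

5365/289

Call the three points A, B, C in the order given.
Side lengths²: AB² = 74, AC² = 58, BC² = 20.
Since AB² = 74 < 58 + 20 = 78, the triangle is acute, so the smallest enclosing circle is the circumcircle.
Circumcentre = (39/17, -57/17), r² = 5365/289.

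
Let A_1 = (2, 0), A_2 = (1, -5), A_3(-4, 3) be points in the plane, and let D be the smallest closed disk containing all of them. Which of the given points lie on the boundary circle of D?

A_2, A_3

Side lengths²: A_1A_2² = 26, A_1A_3² = 45, A_2A_3² = 89.
Since A_2A_3² = 89 ≥ 45 + 26 = 71, the angle opposite A_2A_3 is not acute, so the smallest enclosing circle has A_2A_3 as diameter.
Centre = midpoint of A_2A_3 = (-1.5, -1), r² = 89/4 = 22.25.
The points at distance exactly r from the centre are A_2, A_3 — 2 points.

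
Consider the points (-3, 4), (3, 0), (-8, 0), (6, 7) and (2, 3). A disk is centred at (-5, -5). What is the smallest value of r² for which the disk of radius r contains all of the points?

265

The required radius is the distance from (-5, -5) to the farthest point.
Squared distances: 85, 89, 34, 265, 113.
Maximum is 265, attained at (6, 7).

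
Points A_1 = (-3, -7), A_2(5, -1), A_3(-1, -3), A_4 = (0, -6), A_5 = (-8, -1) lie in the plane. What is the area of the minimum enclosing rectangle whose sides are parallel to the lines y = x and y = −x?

In coordinates u = x + y, v = x − y the rectangle is axis-aligned; the map (x,y)→(u,v) scales areas by 2.
u-values: -10, 4, -4, -6, -9; range = 4 − (-10) = 14.
v-values: 4, 6, 2, 6, -7; range = 6 − (-7) = 13.
Area = (14 × 13) / 2 = 91.

91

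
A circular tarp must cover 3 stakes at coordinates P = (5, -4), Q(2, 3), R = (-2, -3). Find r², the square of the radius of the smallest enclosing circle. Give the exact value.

9425/529

Side lengths²: PQ² = 58, PR² = 50, QR² = 52.
Since PQ² = 58 < 52 + 50 = 102, the triangle is acute, so the smallest enclosing circle is the circumcircle.
Circumcentre = (42/23, -28/23), r² = 9425/529.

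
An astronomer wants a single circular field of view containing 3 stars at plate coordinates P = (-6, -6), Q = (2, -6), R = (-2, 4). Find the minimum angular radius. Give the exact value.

5.8

Side lengths²: PQ² = 64, PR² = 116, QR² = 116.
Since QR² = 116 < 116 + 64 = 180, the triangle is acute, so the smallest enclosing circle is the circumcircle.
Circumcentre = (-2, -1.8), r² = 33.64.
r = √(33.64) = 5.8.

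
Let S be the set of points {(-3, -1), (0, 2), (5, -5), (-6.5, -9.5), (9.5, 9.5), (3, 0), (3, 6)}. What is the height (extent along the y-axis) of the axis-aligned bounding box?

max y = 9.5, min y = -9.5, so height = 19.

19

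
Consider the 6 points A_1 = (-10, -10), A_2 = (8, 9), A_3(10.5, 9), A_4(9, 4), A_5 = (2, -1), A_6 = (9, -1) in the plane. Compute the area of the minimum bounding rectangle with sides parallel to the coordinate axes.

x ranges over [-10, 10.5], width 20.5.
y ranges over [-10, 9], height 19.
Area = 20.5 × 19 = 389.5.

389.5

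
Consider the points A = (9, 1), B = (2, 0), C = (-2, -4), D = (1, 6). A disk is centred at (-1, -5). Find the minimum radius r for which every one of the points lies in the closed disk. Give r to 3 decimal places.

The required radius is the distance from (-1, -5) to the farthest point.
Squared distances: 136, 34, 2, 125.
Maximum is 136, attained at A.
r = √136 ≈ 11.662.

11.662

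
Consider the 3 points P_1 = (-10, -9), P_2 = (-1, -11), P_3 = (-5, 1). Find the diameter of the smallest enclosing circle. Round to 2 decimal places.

Side lengths²: P_1P_2² = 85, P_1P_3² = 125, P_2P_3² = 160.
Since P_2P_3² = 160 < 125 + 85 = 210, the triangle is acute, so the smallest enclosing circle is the circumcircle.
Circumcentre = (-4.5, -5.5), r² = 42.5.
Diameter = 2r = 2√(42.5) ≈ 13.04.

13.04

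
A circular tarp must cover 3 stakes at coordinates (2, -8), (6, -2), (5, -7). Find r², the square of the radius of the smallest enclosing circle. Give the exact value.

Call the three points A, B, C in the order given.
Side lengths²: AB² = 52, AC² = 10, BC² = 26.
Since AB² = 52 ≥ 26 + 10 = 36, the angle opposite AB is not acute, so the smallest enclosing circle has AB as diameter.
Centre = midpoint of AB = (4, -5), r² = 52/4 = 13.

13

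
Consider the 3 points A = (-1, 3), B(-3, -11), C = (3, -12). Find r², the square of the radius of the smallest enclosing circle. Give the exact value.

Side lengths²: AB² = 200, AC² = 241, BC² = 37.
Since AC² = 241 ≥ 200 + 37 = 237, the angle opposite AC is not acute, so the smallest enclosing circle has AC as diameter.
Centre = midpoint of AC = (1, -4.5), r² = 241/4 = 60.25.

60.25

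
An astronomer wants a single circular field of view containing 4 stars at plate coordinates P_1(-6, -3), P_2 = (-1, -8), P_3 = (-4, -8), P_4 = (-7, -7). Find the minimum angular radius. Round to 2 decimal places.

3.55

A smallest enclosing disk is always determined by at most three of the input points on its boundary.
The minimum enclosing circle is determined by three boundary points: P_1, P_2, P_4.
Their circumcentre is (-3.7, -5.7) with r² = 12.58.
The farthest remaining point P_3 is at distance² 5.38 ≤ 12.58.
r = √(12.58) ≈ 3.55.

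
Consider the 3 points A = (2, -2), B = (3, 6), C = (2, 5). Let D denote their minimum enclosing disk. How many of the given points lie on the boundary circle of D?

2

Side lengths²: AB² = 65, AC² = 49, BC² = 2.
Since AB² = 65 ≥ 49 + 2 = 51, the angle opposite AB is not acute, so the smallest enclosing circle has AB as diameter.
Centre = midpoint of AB = (2.5, 2), r² = 65/4 = 16.25.
The points at distance exactly r from the centre are A, B — 2 points.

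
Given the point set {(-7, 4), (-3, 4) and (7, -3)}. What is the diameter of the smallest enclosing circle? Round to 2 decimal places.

Call the three points A, B, C in the order given.
Side lengths²: AB² = 16, AC² = 245, BC² = 149.
Since AC² = 245 ≥ 149 + 16 = 165, the angle opposite AC is not acute, so the smallest enclosing circle has AC as diameter.
Centre = midpoint of AC = (0, 0.5), r² = 245/4 = 61.25.
Diameter = 2r = 2√(61.25) ≈ 15.65.

15.65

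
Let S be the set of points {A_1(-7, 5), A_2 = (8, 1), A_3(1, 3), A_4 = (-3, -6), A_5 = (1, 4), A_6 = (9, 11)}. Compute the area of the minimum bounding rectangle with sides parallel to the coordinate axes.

272

x ranges over [-7, 9], width 16.
y ranges over [-6, 11], height 17.
Area = 16 × 17 = 272.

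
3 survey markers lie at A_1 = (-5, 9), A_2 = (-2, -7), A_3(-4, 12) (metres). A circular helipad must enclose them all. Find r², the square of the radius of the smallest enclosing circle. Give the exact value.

Side lengths²: A_1A_2² = 265, A_1A_3² = 10, A_2A_3² = 365.
Since A_2A_3² = 365 ≥ 265 + 10 = 275, the angle opposite A_2A_3 is not acute, so the smallest enclosing circle has A_2A_3 as diameter.
Centre = midpoint of A_2A_3 = (-3, 2.5), r² = 365/4 = 91.25.

91.25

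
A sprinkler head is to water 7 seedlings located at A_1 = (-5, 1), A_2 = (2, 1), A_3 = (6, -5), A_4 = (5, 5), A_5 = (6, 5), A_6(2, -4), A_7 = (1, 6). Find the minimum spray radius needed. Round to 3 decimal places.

A smallest enclosing disk is always determined by at most three of the input points on its boundary.
The minimum enclosing circle is determined by three boundary points: A_1, A_3, A_5.
Their circumcentre is (35/22, 0) with r² = 21509/484.
The farthest remaining point A_4 is at distance² 17725/484 ≤ 21509/484.
r = √(21509/484) ≈ 6.666.

6.666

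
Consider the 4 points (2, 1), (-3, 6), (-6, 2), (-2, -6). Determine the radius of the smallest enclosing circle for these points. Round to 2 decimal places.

The farthest pair is (-3, 6)–(-2, -6) with squared distance 145. The circle on this segment as diameter has centre (-2.5, 0) and r² = 145/4 = 36.25.
Check (2, 1): distance² to centre = 21.25 ≤ 36.25, so it lies inside.
All remaining points lie in this disk, and no smaller disk contains both endpoints, so this is the minimum enclosing circle.
r = √(36.25) ≈ 6.02.

6.02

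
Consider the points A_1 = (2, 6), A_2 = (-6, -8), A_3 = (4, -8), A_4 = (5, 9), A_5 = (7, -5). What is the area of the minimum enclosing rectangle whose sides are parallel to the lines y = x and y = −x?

224

In coordinates u = x + y, v = x − y the rectangle is axis-aligned; the map (x,y)→(u,v) scales areas by 2.
u-values: 8, -14, -4, 14, 2; range = 14 − (-14) = 28.
v-values: -4, 2, 12, -4, 12; range = 12 − (-4) = 16.
Area = (28 × 16) / 2 = 224.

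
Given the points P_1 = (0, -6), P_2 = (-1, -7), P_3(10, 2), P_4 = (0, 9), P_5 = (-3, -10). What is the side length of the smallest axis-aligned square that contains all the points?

The bounding box has width 13 and height 19.
An axis-aligned square enclosing the set must have side ≥ max(width, height).
So the minimum side is max(13, 19) = 19.

19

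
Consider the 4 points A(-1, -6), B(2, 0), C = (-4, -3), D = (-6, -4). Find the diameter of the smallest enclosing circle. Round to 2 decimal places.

8.94

A smallest enclosing disk is always determined by at most three of the input points on its boundary.
The farthest pair is B–D with squared distance 80. The circle on this segment as diameter has centre (-2, -2) and r² = 80/4 = 20.
Check A: distance² to centre = 17 ≤ 20, so it lies inside.
All remaining points lie in this disk, and no smaller disk contains both endpoints, so this is the minimum enclosing circle.
Diameter = 2r = 2√20 ≈ 8.94.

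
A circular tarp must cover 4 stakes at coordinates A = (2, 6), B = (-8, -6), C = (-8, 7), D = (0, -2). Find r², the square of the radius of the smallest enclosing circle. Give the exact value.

61.61

The minimum enclosing circle of a finite set is fixed by two of the points (as a diameter) or three (as a circumcircle).
The minimum enclosing circle is determined by three boundary points: A, B, C.
Their circumcentre is (-3.6, 0.5) with r² = 61.61.
The farthest remaining point D is at distance² 19.21 ≤ 61.61.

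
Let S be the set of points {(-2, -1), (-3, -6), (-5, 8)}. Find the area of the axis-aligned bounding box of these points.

x ranges over [-5, -2], width 3.
y ranges over [-6, 8], height 14.
Area = 3 × 14 = 42.

42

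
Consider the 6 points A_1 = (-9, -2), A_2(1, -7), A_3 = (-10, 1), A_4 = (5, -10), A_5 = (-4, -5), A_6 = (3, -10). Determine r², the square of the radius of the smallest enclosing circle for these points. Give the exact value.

The minimum enclosing circle of a finite set is fixed by two of the points (as a diameter) or three (as a circumcircle).
The farthest pair is A_3–A_4 with squared distance 346. The circle on this segment as diameter has centre (-2.5, -4.5) and r² = 346/4 = 86.5.
Check A_1: distance² to centre = 48.5 ≤ 86.5, so it lies inside.
All remaining points lie in this disk, and no smaller disk contains both endpoints, so this is the minimum enclosing circle.

86.5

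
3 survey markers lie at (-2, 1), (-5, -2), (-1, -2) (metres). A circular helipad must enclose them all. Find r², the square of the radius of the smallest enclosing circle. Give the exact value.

5

Call the three points A, B, C in the order given.
Side lengths²: AB² = 18, AC² = 10, BC² = 16.
Since AB² = 18 < 16 + 10 = 26, the triangle is acute, so the smallest enclosing circle is the circumcircle.
Circumcentre = (-3, -1), r² = 5.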